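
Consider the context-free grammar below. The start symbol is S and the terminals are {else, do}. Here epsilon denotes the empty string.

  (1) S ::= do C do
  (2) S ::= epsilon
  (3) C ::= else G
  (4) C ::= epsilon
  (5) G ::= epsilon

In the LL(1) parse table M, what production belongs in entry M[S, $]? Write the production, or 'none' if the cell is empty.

S ::= epsilon

FIRST(S) = {epsilon, do}
FIRST(C) = {epsilon, else}
FIRST(G) = {epsilon}
FOLLOW(S) includes $ since S is the start symbol.
FOLLOW(S): S appears on no right-hand side. Thus FOLLOW(S) = {$}.
For S ::= do C do: FIRST(do C do) = {do}, so it goes in M[S, t] for t ∈ {do}.
For S ::= epsilon: FIRST(epsilon) = {epsilon}, so it goes in M[S, t] for t ∈ {}; since epsilon ∈ FIRST, also for every t ∈ FOLLOW(S) = {$}.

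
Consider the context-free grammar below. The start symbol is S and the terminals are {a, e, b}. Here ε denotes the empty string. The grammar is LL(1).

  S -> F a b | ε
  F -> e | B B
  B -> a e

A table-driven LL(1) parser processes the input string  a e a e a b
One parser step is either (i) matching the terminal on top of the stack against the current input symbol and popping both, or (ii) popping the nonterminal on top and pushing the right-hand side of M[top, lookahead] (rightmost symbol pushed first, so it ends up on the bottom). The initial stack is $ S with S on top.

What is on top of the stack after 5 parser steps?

B

step 1: stack=$ S  input=a e a e a b $  — expand S -> F a b
step 2: stack=$ b a F  input=a e a e a b $  — expand F -> B B
step 3: stack=$ b a B B  input=a e a e a b $  — expand B -> a e
step 4: stack=$ b a B e a  input=a e a e a b $  — match a
step 5: stack=$ b a B e  input=e a e a b $  — match e
Stack after step 5: $ b a B (top = B).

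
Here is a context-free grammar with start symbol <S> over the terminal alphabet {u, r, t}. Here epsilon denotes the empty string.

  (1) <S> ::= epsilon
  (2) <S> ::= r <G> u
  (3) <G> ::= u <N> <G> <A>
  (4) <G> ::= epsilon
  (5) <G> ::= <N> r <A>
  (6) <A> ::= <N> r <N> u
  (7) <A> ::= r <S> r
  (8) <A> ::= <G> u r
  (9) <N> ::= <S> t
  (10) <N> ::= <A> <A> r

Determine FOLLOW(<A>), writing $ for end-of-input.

FIRST(<S>) = {epsilon, r}
FIRST(<G>) = {epsilon, r, t, u}  (via <N> r <A>)
FIRST(<A>) = {r, t, u}  (via <N> r <N> u, <G> u r)
FIRST(<N>) = {r, t, u}  (via <S> t, <A> <A> r)
FOLLOW(<S>) includes $ since <S> is the start symbol.
FOLLOW(<S>): in <A>::=r <S> r, <S> is followed by r with FIRST {r}; in <N>::=<S> t, <S> is followed by t with FIRST {t}. Thus FOLLOW(<S>) = {$, r, t}.
FOLLOW(<G>): in <S>::=r <G> u, <G> is followed by u with FIRST {u}; in <G>::=u <N> <G> <A>, <G> is followed by <A> with FIRST {r, t, u}; in <A>::=<G> u r, <G> is followed by u r with FIRST {u}. Thus FOLLOW(<G>) = {r, t, u}.
FOLLOW(<A>): in <G>::=u <N> <G> <A>, the suffix after <A> is empty, so FOLLOW(<A>) ⊇ FOLLOW(<G>) = {r, t, u}; in <G>::=<N> r <A>, the suffix after <A> is empty, so FOLLOW(<A>) ⊇ FOLLOW(<G>) = {r, t, u}; in <N>::=<A> <A> r (occurrence 1), <A> is followed by <A> r with FIRST {r, t, u}; in <N>::=<A> <A> r (occurrence 2), <A> is followed by r with FIRST {r}. Thus FOLLOW(<A>) = {r, t, u}.
FOLLOW(<N>): in <G>::=u <N> <G> <A>, <N> is followed by <G> <A> with FIRST {r, t, u}; in <G>::=<N> r <A>, <N> is followed by r <A> with FIRST {r}; in <A>::=<N> r <N> u (occurrence 1), <N> is followed by r <N> u with FIRST {r}; in <A>::=<N> r <N> u (occurrence 2), <N> is followed by u with FIRST {u}. Thus FOLLOW(<N>) = {r, t, u}.

{r, t, u}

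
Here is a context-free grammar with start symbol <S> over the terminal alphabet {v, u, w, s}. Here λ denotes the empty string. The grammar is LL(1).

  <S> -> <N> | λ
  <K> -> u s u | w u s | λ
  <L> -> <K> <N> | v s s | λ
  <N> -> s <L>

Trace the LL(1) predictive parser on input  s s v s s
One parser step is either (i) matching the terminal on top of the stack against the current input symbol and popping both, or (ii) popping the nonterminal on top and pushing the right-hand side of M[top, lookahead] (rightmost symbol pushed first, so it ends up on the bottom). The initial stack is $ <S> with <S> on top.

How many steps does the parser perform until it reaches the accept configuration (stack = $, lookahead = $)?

11

      Stack      Input        Action
   1  $ <S>      s s v s s $  expand <S> -> <N>
   2  $ <N>      s s v s s $  expand <N> -> s <L>
   3  $ <L> s    s s v s s $  match s
   4  $ <L>      s v s s $    expand <L> -> <K> <N>
   5  $ <N> <K>  s v s s $    expand <K> -> λ
   6  $ <N>      s v s s $    expand <N> -> s <L>
   7  $ <L> s    s v s s $    match s
   8  $ <L>      v s s $      expand <L> -> v s s
   9  $ s s v    v s s $      match v
  10  $ s s      s s $        match s
  11  $ s        s $          match s
Accept reached after 11 steps.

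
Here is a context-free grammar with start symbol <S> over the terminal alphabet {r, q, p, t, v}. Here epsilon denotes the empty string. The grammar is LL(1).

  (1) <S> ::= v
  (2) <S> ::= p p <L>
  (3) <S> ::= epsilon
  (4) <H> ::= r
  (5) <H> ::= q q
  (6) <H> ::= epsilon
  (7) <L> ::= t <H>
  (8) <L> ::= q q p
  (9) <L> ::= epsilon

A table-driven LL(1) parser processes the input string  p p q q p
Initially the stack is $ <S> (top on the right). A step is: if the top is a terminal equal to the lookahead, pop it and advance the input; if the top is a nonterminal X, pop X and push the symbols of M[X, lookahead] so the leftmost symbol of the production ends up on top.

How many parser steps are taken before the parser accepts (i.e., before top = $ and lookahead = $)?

7

step 1: stack=$ <S>  input=p p q q p $  — expand <S> ::= p p <L>
step 2: stack=$ <L> p p  input=p p q q p $  — match p
step 3: stack=$ <L> p  input=p q q p $  — match p
step 4: stack=$ <L>  input=q q p $  — expand <L> ::= q q p
step 5: stack=$ p q q  input=q q p $  — match q
step 6: stack=$ p q  input=q p $  — match q
step 7: stack=$ p  input=p $  — match p
Accept reached after 7 steps.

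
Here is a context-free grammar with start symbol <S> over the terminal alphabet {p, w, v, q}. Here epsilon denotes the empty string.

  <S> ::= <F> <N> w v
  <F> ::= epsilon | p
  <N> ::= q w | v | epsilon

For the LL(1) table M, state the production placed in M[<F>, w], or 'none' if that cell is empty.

<F> ::= epsilon

FIRST(<F>) = {epsilon, p}
FIRST(<N>) = {epsilon, q, v}
FIRST(<S>) = {p, q, v, w}  (via <F> <N> w v)
FOLLOW(<S>) includes $ since <S> is the start symbol.
FOLLOW(<F>): in <S>::=<F> <N> w v, <F> is followed by <N> w v with FIRST {q, v, w}. Thus FOLLOW(<F>) = {q, v, w}.
For <F> ::= epsilon: FIRST(epsilon) = {epsilon}, so it goes in M[<F>, t] for t ∈ {}; since epsilon ∈ FIRST, also for every t ∈ FOLLOW(<F>) = {q, v, w}.
For <F> ::= p: FIRST(p) = {p}, so it goes in M[<F>, t] for t ∈ {p}.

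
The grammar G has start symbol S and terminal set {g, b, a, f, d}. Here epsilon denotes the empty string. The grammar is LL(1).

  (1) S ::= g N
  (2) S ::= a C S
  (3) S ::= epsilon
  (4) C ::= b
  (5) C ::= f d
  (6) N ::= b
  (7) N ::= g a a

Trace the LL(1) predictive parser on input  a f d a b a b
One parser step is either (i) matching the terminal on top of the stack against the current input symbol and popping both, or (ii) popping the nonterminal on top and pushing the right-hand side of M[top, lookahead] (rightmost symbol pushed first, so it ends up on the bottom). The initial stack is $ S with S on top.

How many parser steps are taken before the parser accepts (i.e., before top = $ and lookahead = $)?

step 1: stack=$ S  input=a f d a b a b $  — expand S ::= a C S
step 2: stack=$ S C a  input=a f d a b a b $  — match a
step 3: stack=$ S C  input=f d a b a b $  — expand C ::= f d
step 4: stack=$ S d f  input=f d a b a b $  — match f
step 5: stack=$ S d  input=d a b a b $  — match d
step 6: stack=$ S  input=a b a b $  — expand S ::= a C S
step 7: stack=$ S C a  input=a b a b $  — match a
step 8: stack=$ S C  input=b a b $  — expand C ::= b
step 9: stack=$ S b  input=b a b $  — match b
step 10: stack=$ S  input=a b $  — expand S ::= a C S
step 11: stack=$ S C a  input=a b $  — match a
step 12: stack=$ S C  input=b $  — expand C ::= b
step 13: stack=$ S b  input=b $  — match b
step 14: stack=$ S  input=$  — expand S ::= epsilon
Accept reached after 14 steps.

14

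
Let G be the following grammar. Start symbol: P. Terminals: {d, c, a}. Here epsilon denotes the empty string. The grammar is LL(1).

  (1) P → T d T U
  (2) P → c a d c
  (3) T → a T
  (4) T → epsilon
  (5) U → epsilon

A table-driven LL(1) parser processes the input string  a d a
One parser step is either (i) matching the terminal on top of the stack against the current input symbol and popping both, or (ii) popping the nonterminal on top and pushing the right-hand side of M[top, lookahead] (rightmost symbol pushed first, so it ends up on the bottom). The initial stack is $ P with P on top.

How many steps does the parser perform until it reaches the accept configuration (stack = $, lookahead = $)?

9

     Stack        Input    Action
  1  $ P          a d a $  expand P → T d T U
  2  $ U T d T    a d a $  expand T → a T
  3  $ U T d T a  a d a $  match a
  4  $ U T d T    d a $    expand T → epsilon
  5  $ U T d      d a $    match d
  6  $ U T        a $      expand T → a T
  7  $ U T a      a $      match a
  8  $ U T        $        expand T → epsilon
  9  $ U          $        expand U → epsilon
Accept reached after 9 steps.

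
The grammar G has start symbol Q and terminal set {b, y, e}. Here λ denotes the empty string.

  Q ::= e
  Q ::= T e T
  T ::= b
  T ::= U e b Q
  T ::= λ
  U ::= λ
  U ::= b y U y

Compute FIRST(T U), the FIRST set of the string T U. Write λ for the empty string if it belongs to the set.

FIRST(U) = {λ, b}
FIRST(T) = {λ, b, e}  (via U e b Q)
FIRST(Q) = {b, e}  (via T e T)
FIRST(T U): take FIRST of each symbol in turn, carrying on past any symbol whose FIRST contains λ; result {λ, b, e}.

{λ, b, e}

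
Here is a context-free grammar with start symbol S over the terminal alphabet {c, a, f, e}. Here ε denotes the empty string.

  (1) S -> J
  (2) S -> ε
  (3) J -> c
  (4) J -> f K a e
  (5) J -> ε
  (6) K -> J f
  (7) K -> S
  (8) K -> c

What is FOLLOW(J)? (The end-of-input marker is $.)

FIRST(J) = {ε, c, f}
FIRST(S) = {ε, c, f}  (via J)
FIRST(K) = {ε, c, f}  (via J f, S)
FOLLOW(S) includes $ since S is the start symbol.
FOLLOW(K): in J->f K a e, K is followed by a e with FIRST {a}. Thus FOLLOW(K) = {a}.
FOLLOW(S): in K->S, the suffix after S is empty, so FOLLOW(S) ⊇ FOLLOW(K) = {a}. Thus FOLLOW(S) = {$, a}.
FOLLOW(J): in S->J, the suffix after J is empty, so FOLLOW(J) ⊇ FOLLOW(S) = {$, a}; in K->J f, J is followed by f with FIRST {f}. Thus FOLLOW(J) = {$, a, f}.

{$, a, f}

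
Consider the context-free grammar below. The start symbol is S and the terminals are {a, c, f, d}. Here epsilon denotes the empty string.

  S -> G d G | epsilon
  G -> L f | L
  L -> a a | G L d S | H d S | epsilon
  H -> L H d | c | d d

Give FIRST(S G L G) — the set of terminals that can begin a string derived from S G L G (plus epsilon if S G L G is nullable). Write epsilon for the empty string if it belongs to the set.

FIRST(S): from S->G d G we get {a, c, d, f}; from S->epsilon we get {epsilon}. So FIRST(S) = {epsilon, a, c, d, f}.
FIRST(G): from G->L f we get {a, c, d, f}; from G->L we get {epsilon, a, c, d, f}. So FIRST(G) = {epsilon, a, c, d, f}.
FIRST(L): from L->a a we get {a}; from L->G L d S we get {a, c, d, f}; from L->H d S we get {a, c, d, f}; from L->epsilon we get {epsilon}. So FIRST(L) = {epsilon, a, c, d, f}.
FIRST(H): from H->L H d we get {a, c, d, f}; from H->c we get {c}; from H->d d we get {d}. So FIRST(H) = {a, c, d, f}.
FIRST(S G L G): take FIRST of each symbol in turn, carrying on past any symbol whose FIRST contains epsilon; result {epsilon, a, c, d, f}.

{epsilon, a, c, d, f}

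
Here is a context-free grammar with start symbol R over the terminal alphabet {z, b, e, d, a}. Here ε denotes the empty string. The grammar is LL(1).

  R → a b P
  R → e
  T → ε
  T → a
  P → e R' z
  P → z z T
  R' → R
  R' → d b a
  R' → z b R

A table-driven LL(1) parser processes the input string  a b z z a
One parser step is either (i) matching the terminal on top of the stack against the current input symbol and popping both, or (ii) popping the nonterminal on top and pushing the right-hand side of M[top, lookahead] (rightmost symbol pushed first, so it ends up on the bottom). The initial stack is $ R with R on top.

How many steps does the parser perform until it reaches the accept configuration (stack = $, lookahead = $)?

8

step 1: stack=$ R  input=a b z z a $  — expand R → a b P
step 2: stack=$ P b a  input=a b z z a $  — match a
step 3: stack=$ P b  input=b z z a $  — match b
step 4: stack=$ P  input=z z a $  — expand P → z z T
step 5: stack=$ T z z  input=z z a $  — match z
step 6: stack=$ T z  input=z a $  — match z
step 7: stack=$ T  input=a $  — expand T → a
step 8: stack=$ a  input=a $  — match a
Accept reached after 8 steps.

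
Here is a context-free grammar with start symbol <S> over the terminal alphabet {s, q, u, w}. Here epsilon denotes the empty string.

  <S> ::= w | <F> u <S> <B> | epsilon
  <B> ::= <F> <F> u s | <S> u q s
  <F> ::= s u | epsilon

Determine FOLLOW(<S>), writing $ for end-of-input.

{$, s, u, w}

FIRST(<F>): from <F>::=s u we get {s}; from <F>::=epsilon we get {epsilon}. So FIRST(<F>) = {epsilon, s}.
FIRST(<S>): from <S>::=w we get {w}; from <S>::=<F> u <S> <B> we get {s, u}; from <S>::=epsilon we get {epsilon}. So FIRST(<S>) = {epsilon, s, u, w}.
FIRST(<B>): from <B>::=<F> <F> u s we get {s, u}; from <B>::=<S> u q s we get {s, u, w}. So FIRST(<B>) = {s, u, w}.
FOLLOW(<S>) includes $ since <S> is the start symbol.
FOLLOW(<S>): in <S>::=<F> u <S> <B>, <S> is followed by <B> with FIRST {s, u, w}; in <B>::=<S> u q s, <S> is followed by u q s with FIRST {u}. Thus FOLLOW(<S>) = {$, s, u, w}.
FOLLOW(<B>): in <S>::=<F> u <S> <B>, the suffix after <B> is empty, so FOLLOW(<B>) ⊇ FOLLOW(<S>) = {$, s, u, w}. Thus FOLLOW(<B>) = {$, s, u, w}.
FOLLOW(<F>): in <S>::=<F> u <S> <B>, <F> is followed by u <S> <B> with FIRST {u}; in <B>::=<F> <F> u s (occurrence 1), <F> is followed by <F> u s with FIRST {s, u}; in <B>::=<F> <F> u s (occurrence 2), <F> is followed by u s with FIRST {u}. Thus FOLLOW(<F>) = {s, u}.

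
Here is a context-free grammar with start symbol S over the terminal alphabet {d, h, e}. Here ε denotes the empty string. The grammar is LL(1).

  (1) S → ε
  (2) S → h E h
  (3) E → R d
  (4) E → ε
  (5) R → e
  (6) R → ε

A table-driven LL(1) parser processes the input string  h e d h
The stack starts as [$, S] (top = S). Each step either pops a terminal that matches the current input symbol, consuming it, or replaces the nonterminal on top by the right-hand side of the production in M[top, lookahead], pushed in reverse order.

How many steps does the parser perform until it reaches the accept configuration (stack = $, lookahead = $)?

step 1: stack=$ S  input=h e d h $  — expand S → h E h
step 2: stack=$ h E h  input=h e d h $  — match h
step 3: stack=$ h E  input=e d h $  — expand E → R d
step 4: stack=$ h d R  input=e d h $  — expand R → e
step 5: stack=$ h d e  input=e d h $  — match e
step 6: stack=$ h d  input=d h $  — match d
step 7: stack=$ h  input=h $  — match h
Accept reached after 7 steps.

7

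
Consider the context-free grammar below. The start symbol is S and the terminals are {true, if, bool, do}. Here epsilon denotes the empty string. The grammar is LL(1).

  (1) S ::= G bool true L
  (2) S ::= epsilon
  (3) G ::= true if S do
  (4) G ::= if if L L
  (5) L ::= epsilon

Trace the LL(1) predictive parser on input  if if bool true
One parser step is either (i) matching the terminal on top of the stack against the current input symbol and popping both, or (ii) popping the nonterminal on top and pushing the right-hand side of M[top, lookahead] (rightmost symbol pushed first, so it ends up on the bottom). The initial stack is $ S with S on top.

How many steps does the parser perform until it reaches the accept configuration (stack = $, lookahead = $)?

9

step 1: stack=$ S  input=if if bool true $  — expand S ::= G bool true L
step 2: stack=$ L true bool G  input=if if bool true $  — expand G ::= if if L L
step 3: stack=$ L true bool L L if if  input=if if bool true $  — match if
step 4: stack=$ L true bool L L if  input=if bool true $  — match if
step 5: stack=$ L true bool L L  input=bool true $  — expand L ::= epsilon
step 6: stack=$ L true bool L  input=bool true $  — expand L ::= epsilon
step 7: stack=$ L true bool  input=bool true $  — match bool
step 8: stack=$ L true  input=true $  — match true
step 9: stack=$ L  input=$  — expand L ::= epsilon
Accept reached after 9 steps.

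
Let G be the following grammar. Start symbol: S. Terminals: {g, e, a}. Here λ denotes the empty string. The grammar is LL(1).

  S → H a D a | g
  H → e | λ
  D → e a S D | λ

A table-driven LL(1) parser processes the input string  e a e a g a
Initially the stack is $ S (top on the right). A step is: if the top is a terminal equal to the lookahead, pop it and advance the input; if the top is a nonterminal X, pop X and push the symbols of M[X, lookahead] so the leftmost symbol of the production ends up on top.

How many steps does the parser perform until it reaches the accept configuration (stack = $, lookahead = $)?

      Stack        Input          Action
   1  $ S          e a e a g a $  expand S → H a D a
   2  $ a D a H    e a e a g a $  expand H → e
   3  $ a D a e    e a e a g a $  match e
   4  $ a D a      a e a g a $    match a
   5  $ a D        e a g a $      expand D → e a S D
   6  $ a D S a e  e a g a $      match e
   7  $ a D S a    a g a $        match a
   8  $ a D S      g a $          expand S → g
   9  $ a D g      g a $          match g
  10  $ a D        a $            expand D → λ
  11  $ a          a $            match a
Accept reached after 11 steps.

11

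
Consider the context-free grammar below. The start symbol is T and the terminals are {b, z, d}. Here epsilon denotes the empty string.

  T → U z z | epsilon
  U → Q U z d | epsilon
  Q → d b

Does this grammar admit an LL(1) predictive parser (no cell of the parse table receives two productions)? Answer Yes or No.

Yes

FIRST(T) = {epsilon, d, z}
FIRST(U) = {epsilon, d}
FIRST(Q) = {d}
FOLLOW(T) = {$}
FOLLOW(U) = {z}
FOLLOW(Q) = {d, z}
Each cell of M receives at most one production.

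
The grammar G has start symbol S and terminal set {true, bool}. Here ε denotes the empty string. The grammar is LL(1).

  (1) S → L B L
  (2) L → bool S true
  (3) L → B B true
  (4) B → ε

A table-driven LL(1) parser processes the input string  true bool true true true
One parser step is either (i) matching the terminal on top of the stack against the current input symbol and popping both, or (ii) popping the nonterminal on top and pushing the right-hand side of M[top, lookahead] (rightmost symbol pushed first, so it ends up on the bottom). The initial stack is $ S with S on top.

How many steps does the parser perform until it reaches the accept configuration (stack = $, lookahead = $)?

step 1: stack=$ S  input=true bool true true true $  — expand S → L B L
step 2: stack=$ L B L  input=true bool true true true $  — expand L → B B true
step 3: stack=$ L B true B B  input=true bool true true true $  — expand B → ε
step 4: stack=$ L B true B  input=true bool true true true $  — expand B → ε
step 5: stack=$ L B true  input=true bool true true true $  — match true
step 6: stack=$ L B  input=bool true true true $  — expand B → ε
step 7: stack=$ L  input=bool true true true $  — expand L → bool S true
step 8: stack=$ true S bool  input=bool true true true $  — match bool
step 9: stack=$ true S  input=true true true $  — expand S → L B L
step 10: stack=$ true L B L  input=true true true $  — expand L → B B true
step 11: stack=$ true L B true B B  input=true true true $  — expand B → ε
step 12: stack=$ true L B true B  input=true true true $  — expand B → ε
step 13: stack=$ true L B true  input=true true true $  — match true
step 14: stack=$ true L B  input=true true $  — expand B → ε
step 15: stack=$ true L  input=true true $  — expand L → B B true
step 16: stack=$ true true B B  input=true true $  — expand B → ε
step 17: stack=$ true true B  input=true true $  — expand B → ε
step 18: stack=$ true true  input=true true $  — match true
step 19: stack=$ true  input=true $  — match true
Accept reached after 19 steps.

19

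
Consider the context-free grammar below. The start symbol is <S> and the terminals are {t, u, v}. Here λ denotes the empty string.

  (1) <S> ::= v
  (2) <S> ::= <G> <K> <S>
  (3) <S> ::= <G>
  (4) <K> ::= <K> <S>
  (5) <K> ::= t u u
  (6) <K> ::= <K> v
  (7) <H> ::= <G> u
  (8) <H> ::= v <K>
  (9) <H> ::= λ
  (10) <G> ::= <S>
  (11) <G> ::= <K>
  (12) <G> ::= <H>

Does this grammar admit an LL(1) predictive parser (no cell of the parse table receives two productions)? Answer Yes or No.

No

FIRST(<S>) = {λ, t, u, v}
FIRST(<K>) = {t}
FIRST(<H>) = {λ, t, u, v}
FIRST(<G>) = {λ, t, u, v}
FOLLOW(<S>) = {$, t, u, v}
FOLLOW(<K>) = {$, t, u, v}
FOLLOW(<H>) = {$, t, u, v}
FOLLOW(<G>) = {$, t, u, v}
Cell M[<G>, $] receives both <G> ::= <S> and <G> ::= <H> — the grammar is not LL(1).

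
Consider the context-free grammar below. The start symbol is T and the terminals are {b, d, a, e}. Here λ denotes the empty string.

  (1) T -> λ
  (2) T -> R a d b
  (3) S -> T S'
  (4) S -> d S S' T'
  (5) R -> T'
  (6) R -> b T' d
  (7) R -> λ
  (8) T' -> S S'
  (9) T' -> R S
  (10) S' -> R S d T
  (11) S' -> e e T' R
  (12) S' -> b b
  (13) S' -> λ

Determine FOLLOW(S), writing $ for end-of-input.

FIRST(T) = {λ, a, b, d, e}  (via R a d b)
FIRST(S) = {λ, a, b, d, e}  (via T S')
FIRST(R) = {λ, a, b, d, e}  (via T')
FIRST(S') = {λ, a, b, d, e}  (via R S d T)
FIRST(T') = {λ, a, b, d, e}  (via S S', R S)
FOLLOW(T) includes $ since T is the start symbol.
FOLLOW(T): in S->T S', T is followed by S' with FIRST {λ, a, b, d, e}; in S->T S', the suffix after T is nullable, so FOLLOW(T) ⊇ FOLLOW(S) = {a, b, d, e}; in S'->R S d T, the suffix after T is empty, so FOLLOW(T) ⊇ FOLLOW(S') = {a, b, d, e}. Thus FOLLOW(T) = {$, a, b, d, e}.
FOLLOW(S): in S->d S S' T', S is followed by S' T' with FIRST {λ, a, b, d, e}; in S->d S S' T', the suffix after S is nullable (adds nothing new); in T'->S S', S is followed by S' with FIRST {λ, a, b, d, e}; in T'->S S', the suffix after S is nullable, so FOLLOW(S) ⊇ FOLLOW(T') = {a, b, d, e}; in T'->R S, the suffix after S is empty, so FOLLOW(S) ⊇ FOLLOW(T') = {a, b, d, e}; in S'->R S d T, S is followed by d T with FIRST {d}. Thus FOLLOW(S) = {a, b, d, e}.
FOLLOW(R): in T->R a d b, R is followed by a d b with FIRST {a}; in T'->R S, R is followed by S with FIRST {λ, a, b, d, e}; in T'->R S, the suffix after R is nullable, so FOLLOW(R) ⊇ FOLLOW(T') = {a, b, d, e}; in S'->R S d T, R is followed by S d T with FIRST {a, b, d, e}; in S'->e e T' R, the suffix after R is empty, so FOLLOW(R) ⊇ FOLLOW(S') = {a, b, d, e}. Thus FOLLOW(R) = {a, b, d, e}.
FOLLOW(T'): in S->d S S' T', the suffix after T' is empty, so FOLLOW(T') ⊇ FOLLOW(S) = {a, b, d, e}; in R->T', the suffix after T' is empty, so FOLLOW(T') ⊇ FOLLOW(R) = {a, b, d, e}; in R->b T' d, T' is followed by d with FIRST {d}; in S'->e e T' R, T' is followed by R with FIRST {λ, a, b, d, e}; in S'->e e T' R, the suffix after T' is nullable, so FOLLOW(T') ⊇ FOLLOW(S') = {a, b, d, e}. Thus FOLLOW(T') = {a, b, d, e}.
FOLLOW(S'): in S->T S', the suffix after S' is empty, so FOLLOW(S') ⊇ FOLLOW(S) = {a, b, d, e}; in S->d S S' T', S' is followed by T' with FIRST {λ, a, b, d, e}; in S->d S S' T', the suffix after S' is nullable, so FOLLOW(S') ⊇ FOLLOW(S) = {a, b, d, e}; in T'->S S', the suffix after S' is empty, so FOLLOW(S') ⊇ FOLLOW(T') = {a, b, d, e}. Thus FOLLOW(S') = {a, b, d, e}.

{a, b, d, e}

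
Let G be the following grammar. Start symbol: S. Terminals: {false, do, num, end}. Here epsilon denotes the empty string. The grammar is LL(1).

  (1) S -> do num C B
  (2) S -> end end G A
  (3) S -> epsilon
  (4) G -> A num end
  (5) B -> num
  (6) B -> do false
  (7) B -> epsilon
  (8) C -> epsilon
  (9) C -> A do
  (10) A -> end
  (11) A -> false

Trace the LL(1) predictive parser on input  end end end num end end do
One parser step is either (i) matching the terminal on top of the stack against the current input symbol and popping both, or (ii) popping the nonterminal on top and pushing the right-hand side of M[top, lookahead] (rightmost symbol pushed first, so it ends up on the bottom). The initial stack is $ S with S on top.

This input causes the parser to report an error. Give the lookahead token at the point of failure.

step 1: stack=$ S  input=end end end num end end do $  — expand S -> end end G A
step 2: stack=$ A G end end  input=end end end num end end do $  — match end
step 3: stack=$ A G end  input=end end num end end do $  — match end
step 4: stack=$ A G  input=end num end end do $  — expand G -> A num end
step 5: stack=$ A end num A  input=end num end end do $  — expand A -> end
step 6: stack=$ A end num end  input=end num end end do $  — match end
step 7: stack=$ A end num  input=num end end do $  — match num
step 8: stack=$ A end  input=end end do $  — match end
step 9: stack=$ A  input=end do $  — expand A -> end
step 10: stack=$ end  input=end do $  — match end
step 11: stack=$  input=do $  — error: stack empty but input remains

do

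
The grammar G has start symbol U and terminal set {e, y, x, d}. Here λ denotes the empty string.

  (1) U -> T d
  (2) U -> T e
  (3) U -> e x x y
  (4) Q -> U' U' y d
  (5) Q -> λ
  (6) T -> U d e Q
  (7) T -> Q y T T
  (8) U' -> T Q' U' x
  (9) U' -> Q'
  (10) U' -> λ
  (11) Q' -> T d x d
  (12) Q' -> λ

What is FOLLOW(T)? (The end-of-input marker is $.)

{d, e, x, y}

FIRST(U): from U->T d we get {e, y}; from U->T e we get {e, y}; from U->e x x y we get {e}. So FIRST(U) = {e, y}.
FIRST(Q): from Q->U' U' y d we get {e, y}; from Q->λ we get {λ}. So FIRST(Q) = {λ, e, y}.
FIRST(T): from T->U d e Q we get {e, y}; from T->Q y T T we get {e, y}. So FIRST(T) = {e, y}.
FIRST(Q'): from Q'->T d x d we get {e, y}; from Q'->λ we get {λ}. So FIRST(Q') = {λ, e, y}.
FIRST(U'): from U'->T Q' U' x we get {e, y}; from U'->Q' we get {λ, e, y}; from U'->λ we get {λ}. So FIRST(U') = {λ, e, y}.
FOLLOW(U) includes $ since U is the start symbol.
FOLLOW(U): in T->U d e Q, U is followed by d e Q with FIRST {d}. Thus FOLLOW(U) = {$, d}.
FOLLOW(T): in U->T d, T is followed by d with FIRST {d}; in U->T e, T is followed by e with FIRST {e}; in T->Q y T T (occurrence 1), T is followed by T with FIRST {e, y}; in T->Q y T T (occurrence 2), the suffix after T is empty (adds nothing new); in U'->T Q' U' x, T is followed by Q' U' x with FIRST {e, x, y}; in Q'->T d x d, T is followed by d x d with FIRST {d}. Thus FOLLOW(T) = {d, e, x, y}.
FOLLOW(Q): in T->U d e Q, the suffix after Q is empty, so FOLLOW(Q) ⊇ FOLLOW(T) = {d, e, x, y}; in T->Q y T T, Q is followed by y T T with FIRST {y}. Thus FOLLOW(Q) = {d, e, x, y}.
FOLLOW(U'): in Q->U' U' y d (occurrence 1), U' is followed by U' y d with FIRST {e, y}; in Q->U' U' y d (occurrence 2), U' is followed by y d with FIRST {y}; in U'->T Q' U' x, U' is followed by x with FIRST {x}. Thus FOLLOW(U') = {e, x, y}.
FOLLOW(Q'): in U'->T Q' U' x, Q' is followed by U' x with FIRST {e, x, y}; in U'->Q', the suffix after Q' is empty, so FOLLOW(Q') ⊇ FOLLOW(U') = {e, x, y}. Thus FOLLOW(Q') = {e, x, y}.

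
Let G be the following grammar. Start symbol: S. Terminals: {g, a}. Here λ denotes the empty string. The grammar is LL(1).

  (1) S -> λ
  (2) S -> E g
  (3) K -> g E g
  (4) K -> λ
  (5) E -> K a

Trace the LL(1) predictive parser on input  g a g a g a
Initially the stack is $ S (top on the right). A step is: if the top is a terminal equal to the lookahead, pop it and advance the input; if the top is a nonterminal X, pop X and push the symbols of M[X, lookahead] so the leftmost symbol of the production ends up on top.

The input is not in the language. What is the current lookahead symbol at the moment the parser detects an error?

a

step 1: stack=$ S  input=g a g a g a $  — expand S -> E g
step 2: stack=$ g E  input=g a g a g a $  — expand E -> K a
step 3: stack=$ g a K  input=g a g a g a $  — expand K -> g E g
step 4: stack=$ g a g E g  input=g a g a g a $  — match g
step 5: stack=$ g a g E  input=a g a g a $  — expand E -> K a
step 6: stack=$ g a g a K  input=a g a g a $  — expand K -> λ
step 7: stack=$ g a g a  input=a g a g a $  — match a
step 8: stack=$ g a g  input=g a g a $  — match g
step 9: stack=$ g a  input=a g a $  — match a
step 10: stack=$ g  input=g a $  — match g
step 11: stack=$  input=a $  — error: stack empty but input remains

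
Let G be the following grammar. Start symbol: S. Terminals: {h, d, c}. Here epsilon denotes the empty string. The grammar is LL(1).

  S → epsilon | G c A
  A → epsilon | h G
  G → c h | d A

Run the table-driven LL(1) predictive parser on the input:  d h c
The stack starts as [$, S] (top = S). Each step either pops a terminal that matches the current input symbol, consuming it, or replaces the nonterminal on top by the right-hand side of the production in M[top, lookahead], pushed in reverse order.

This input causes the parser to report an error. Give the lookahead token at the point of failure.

$

step 1: stack=$ S  input=d h c $  — expand S → G c A
step 2: stack=$ A c G  input=d h c $  — expand G → d A
step 3: stack=$ A c A d  input=d h c $  — match d
step 4: stack=$ A c A  input=h c $  — expand A → h G
step 5: stack=$ A c G h  input=h c $  — match h
step 6: stack=$ A c G  input=c $  — expand G → c h
step 7: stack=$ A c h c  input=c $  — match c
step 8: stack=$ A c h  input=$  — error: top is terminal h but lookahead is $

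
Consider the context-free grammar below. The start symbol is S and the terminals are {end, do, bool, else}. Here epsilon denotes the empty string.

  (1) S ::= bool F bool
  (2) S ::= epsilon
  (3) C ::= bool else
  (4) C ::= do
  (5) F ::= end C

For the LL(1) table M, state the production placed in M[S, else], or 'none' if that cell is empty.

none

FIRST(S) = {epsilon, bool}
FIRST(C) = {bool, do}
FIRST(F) = {end}
FOLLOW(S) includes $ since S is the start symbol.
FOLLOW(S): S appears on no right-hand side. Thus FOLLOW(S) = {$}.
For S ::= bool F bool: FIRST(bool F bool) = {bool}, so it goes in M[S, t] for t ∈ {bool}.
For S ::= epsilon: FIRST(epsilon) = {epsilon}, so it goes in M[S, t] for t ∈ {}; since epsilon ∈ FIRST, also for every t ∈ FOLLOW(S) = {$}.
None of these place a production in M[S, else].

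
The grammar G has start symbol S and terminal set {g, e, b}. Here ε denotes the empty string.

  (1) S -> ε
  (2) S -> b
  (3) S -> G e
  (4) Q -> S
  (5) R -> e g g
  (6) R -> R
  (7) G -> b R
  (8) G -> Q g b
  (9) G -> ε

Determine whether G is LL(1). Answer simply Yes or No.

No

FIRST(S) = {ε, b, e, g}
FIRST(Q) = {ε, b, e, g}
FIRST(R) = {e}
FIRST(G) = {ε, b, e, g}
FOLLOW(S) = {$, g}
FOLLOW(Q) = {g}
FOLLOW(R) = {e}
FOLLOW(G) = {e}
Cell M[G, b] receives both G -> b R and G -> Q g b — the grammar is not LL(1).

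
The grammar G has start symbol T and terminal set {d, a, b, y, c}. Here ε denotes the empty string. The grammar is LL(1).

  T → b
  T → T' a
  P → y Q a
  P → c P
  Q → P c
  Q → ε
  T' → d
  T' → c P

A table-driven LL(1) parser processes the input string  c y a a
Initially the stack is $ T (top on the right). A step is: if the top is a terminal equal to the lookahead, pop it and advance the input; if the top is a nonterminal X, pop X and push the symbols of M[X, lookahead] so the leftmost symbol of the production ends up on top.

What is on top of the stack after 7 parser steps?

a

     Stack      Input      Action
  1  $ T        c y a a $  expand T → T' a
  2  $ a T'     c y a a $  expand T' → c P
  3  $ a P c    c y a a $  match c
  4  $ a P      y a a $    expand P → y Q a
  5  $ a a Q y  y a a $    match y
  6  $ a a Q    a a $      expand Q → ε
  7  $ a a      a a $      match a
Stack after step 7: $ a (top = a).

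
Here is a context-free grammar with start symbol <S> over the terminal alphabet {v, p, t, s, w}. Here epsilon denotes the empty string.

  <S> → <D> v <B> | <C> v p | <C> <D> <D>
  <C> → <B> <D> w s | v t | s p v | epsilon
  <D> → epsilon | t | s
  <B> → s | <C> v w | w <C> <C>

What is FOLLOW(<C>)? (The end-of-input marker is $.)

FIRST(<D>): from <D>→epsilon we get {epsilon}; from <D>→t we get {t}; from <D>→s we get {s}. So FIRST(<D>) = {epsilon, s, t}.
FIRST(<S>): from <S>→<D> v <B> we get {s, t, v}; from <S>→<C> v p we get {s, v, w}; from <S>→<C> <D> <D> we get {epsilon, s, t, v, w}. So FIRST(<S>) = {epsilon, s, t, v, w}.
FIRST(<C>): from <C>→<B> <D> w s we get {s, v, w}; from <C>→v t we get {v}; from <C>→s p v we get {s}; from <C>→epsilon we get {epsilon}. So FIRST(<C>) = {epsilon, s, v, w}.
FIRST(<B>): from <B>→s we get {s}; from <B>→<C> v w we get {s, v, w}; from <B>→w <C> <C> we get {w}. So FIRST(<B>) = {s, v, w}.
FOLLOW(<S>) includes $ since <S> is the start symbol.
FOLLOW(<S>): <S> appears on no right-hand side. Thus FOLLOW(<S>) = {$}.
FOLLOW(<D>): in <S>→<D> v <B>, <D> is followed by v <B> with FIRST {v}; in <S>→<C> <D> <D> (occurrence 1), <D> is followed by <D> with FIRST {epsilon, s, t}; in <S>→<C> <D> <D> (occurrence 1), the suffix after <D> is nullable, so FOLLOW(<D>) ⊇ FOLLOW(<S>) = {$}; in <S>→<C> <D> <D> (occurrence 2), the suffix after <D> is empty, so FOLLOW(<D>) ⊇ FOLLOW(<S>) = {$}; in <C>→<B> <D> w s, <D> is followed by w s with FIRST {w}. Thus FOLLOW(<D>) = {$, s, t, v, w}.
FOLLOW(<B>): in <S>→<D> v <B>, the suffix after <B> is empty, so FOLLOW(<B>) ⊇ FOLLOW(<S>) = {$}; in <C>→<B> <D> w s, <B> is followed by <D> w s with FIRST {s, t, w}. Thus FOLLOW(<B>) = {$, s, t, w}.
FOLLOW(<C>): in <S>→<C> v p, <C> is followed by v p with FIRST {v}; in <S>→<C> <D> <D>, <C> is followed by <D> <D> with FIRST {epsilon, s, t}; in <S>→<C> <D> <D>, the suffix after <C> is nullable, so FOLLOW(<C>) ⊇ FOLLOW(<S>) = {$}; in <B>→<C> v w, <C> is followed by v w with FIRST {v}; in <B>→w <C> <C> (occurrence 1), <C> is followed by <C> with FIRST {epsilon, s, v, w}; in <B>→w <C> <C> (occurrence 1), the suffix after <C> is nullable, so FOLLOW(<C>) ⊇ FOLLOW(<B>) = {$, s, t, w}; in <B>→w <C> <C> (occurrence 2), the suffix after <C> is empty, so FOLLOW(<C>) ⊇ FOLLOW(<B>) = {$, s, t, w}. Thus FOLLOW(<C>) = {$, s, t, v, w}.

{$, s, t, v, w}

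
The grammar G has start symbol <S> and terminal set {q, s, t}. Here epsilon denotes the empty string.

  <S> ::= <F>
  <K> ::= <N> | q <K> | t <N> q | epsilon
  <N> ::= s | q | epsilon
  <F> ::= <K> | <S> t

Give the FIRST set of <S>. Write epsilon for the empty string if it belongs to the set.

{epsilon, q, s, t}

FIRST(<N>) = {epsilon, q, s}
FIRST(<K>) = {epsilon, q, s, t}  (via <N>)
FIRST(<S>) = {epsilon, q, s, t}  (via <F>)
FIRST(<F>) = {epsilon, q, s, t}  (via <K>, <S> t)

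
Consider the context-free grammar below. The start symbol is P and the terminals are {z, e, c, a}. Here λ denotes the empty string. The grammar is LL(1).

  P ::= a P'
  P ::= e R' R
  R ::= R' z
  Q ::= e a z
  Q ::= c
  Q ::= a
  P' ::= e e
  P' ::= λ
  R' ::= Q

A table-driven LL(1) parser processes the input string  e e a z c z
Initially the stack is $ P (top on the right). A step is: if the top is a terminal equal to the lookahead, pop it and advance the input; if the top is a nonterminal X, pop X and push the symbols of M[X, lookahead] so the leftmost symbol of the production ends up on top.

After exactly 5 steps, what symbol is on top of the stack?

a

     Stack      Input          Action
  1  $ P        e e a z c z $  expand P ::= e R' R
  2  $ R R' e   e e a z c z $  match e
  3  $ R R'     e a z c z $    expand R' ::= Q
  4  $ R Q      e a z c z $    expand Q ::= e a z
  5  $ R z a e  e a z c z $    match e
Stack after step 5: $ R z a (top = a).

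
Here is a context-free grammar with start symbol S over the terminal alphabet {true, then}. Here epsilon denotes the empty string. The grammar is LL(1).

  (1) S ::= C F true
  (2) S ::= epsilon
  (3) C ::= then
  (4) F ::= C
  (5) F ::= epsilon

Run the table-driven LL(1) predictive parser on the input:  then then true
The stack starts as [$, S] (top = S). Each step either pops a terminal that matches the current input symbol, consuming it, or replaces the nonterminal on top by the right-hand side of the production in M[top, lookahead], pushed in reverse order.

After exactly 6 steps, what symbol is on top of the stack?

true

     Stack          Input             Action
  1  $ S            then then true $  expand S ::= C F true
  2  $ true F C     then then true $  expand C ::= then
  3  $ true F then  then then true $  match then
  4  $ true F       then true $       expand F ::= C
  5  $ true C       then true $       expand C ::= then
  6  $ true then    then true $       match then
Stack after step 6: $ true (top = true).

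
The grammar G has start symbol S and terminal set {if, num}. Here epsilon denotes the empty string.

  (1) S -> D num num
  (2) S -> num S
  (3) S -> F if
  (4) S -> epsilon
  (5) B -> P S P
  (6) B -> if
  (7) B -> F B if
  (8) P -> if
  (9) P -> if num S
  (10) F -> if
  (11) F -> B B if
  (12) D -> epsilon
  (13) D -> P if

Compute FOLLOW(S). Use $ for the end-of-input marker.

{$, if, num}

FIRST(P): from P->if we get {if}; from P->if num S we get {if}. So FIRST(P) = {if}.
FIRST(D): from D->epsilon we get {epsilon}; from D->P if we get {if}. So FIRST(D) = {epsilon, if}.
FIRST(S): from S->D num num we get {if, num}; from S->num S we get {num}; from S->F if we get {if}; from S->epsilon we get {epsilon}. So FIRST(S) = {epsilon, if, num}.
FIRST(B): from B->P S P we get {if}; from B->if we get {if}; from B->F B if we get {if}. So FIRST(B) = {if}.
FIRST(F): from F->if we get {if}; from F->B B if we get {if}. So FIRST(F) = {if}.
FOLLOW(S) includes $ since S is the start symbol.
FOLLOW(B): in B->F B if, B is followed by if with FIRST {if}; in F->B B if (occurrence 1), B is followed by B if with FIRST {if}; in F->B B if (occurrence 2), B is followed by if with FIRST {if}. Thus FOLLOW(B) = {if}.
FOLLOW(P): in B->P S P (occurrence 1), P is followed by S P with FIRST {if, num}; in B->P S P (occurrence 2), the suffix after P is empty, so FOLLOW(P) ⊇ FOLLOW(B) = {if}; in D->P if, P is followed by if with FIRST {if}. Thus FOLLOW(P) = {if, num}.
FOLLOW(S): in S->num S, the suffix after S is empty (adds nothing new); in B->P S P, S is followed by P with FIRST {if}; in P->if num S, the suffix after S is empty, so FOLLOW(S) ⊇ FOLLOW(P) = {if, num}. Thus FOLLOW(S) = {$, if, num}.
FOLLOW(F): in S->F if, F is followed by if with FIRST {if}; in B->F B if, F is followed by B if with FIRST {if}. Thus FOLLOW(F) = {if}.
FOLLOW(D): in S->D num num, D is followed by num num with FIRST {num}. Thus FOLLOW(D) = {num}.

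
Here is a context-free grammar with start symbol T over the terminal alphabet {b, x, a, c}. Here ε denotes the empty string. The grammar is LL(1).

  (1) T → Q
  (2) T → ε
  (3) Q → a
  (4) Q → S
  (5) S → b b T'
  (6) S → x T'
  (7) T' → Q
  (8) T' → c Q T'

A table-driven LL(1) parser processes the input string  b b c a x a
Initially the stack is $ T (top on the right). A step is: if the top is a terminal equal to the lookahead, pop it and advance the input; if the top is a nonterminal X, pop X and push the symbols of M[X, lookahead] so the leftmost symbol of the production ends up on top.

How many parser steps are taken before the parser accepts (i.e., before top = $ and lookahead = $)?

      Stack     Input          Action
   1  $ T       b b c a x a $  expand T → Q
   2  $ Q       b b c a x a $  expand Q → S
   3  $ S       b b c a x a $  expand S → b b T'
   4  $ T' b b  b b c a x a $  match b
   5  $ T' b    b c a x a $    match b
   6  $ T'      c a x a $      expand T' → c Q T'
   7  $ T' Q c  c a x a $      match c
   8  $ T' Q    a x a $        expand Q → a
   9  $ T' a    a x a $        match a
  10  $ T'      x a $          expand T' → Q
  11  $ Q       x a $          expand Q → S
  12  $ S       x a $          expand S → x T'
  13  $ T' x    x a $          match x
  14  $ T'      a $            expand T' → Q
  15  $ Q       a $            expand Q → a
  16  $ a       a $            match a
Accept reached after 16 steps.

16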